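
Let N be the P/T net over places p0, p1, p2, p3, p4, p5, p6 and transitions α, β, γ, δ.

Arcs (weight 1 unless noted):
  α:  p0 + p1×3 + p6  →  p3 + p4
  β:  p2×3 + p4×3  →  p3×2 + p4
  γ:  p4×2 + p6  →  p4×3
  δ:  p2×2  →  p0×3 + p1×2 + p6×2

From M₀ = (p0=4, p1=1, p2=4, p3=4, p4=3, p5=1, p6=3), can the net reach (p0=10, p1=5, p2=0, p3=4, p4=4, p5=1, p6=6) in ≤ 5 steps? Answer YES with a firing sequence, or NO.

YES — reachable via ⟨γ, δ, δ⟩ (3 firings)

step 1: fire γ:  (p0=4, p1=1, p2=4, p3=4, p4=3, p5=1, p6=3) → (p0=4, p1=1, p2=4, p3=4, p4=4, p5=1, p6=2)
step 2: fire δ:  (p0=4, p1=1, p2=4, p3=4, p4=4, p5=1, p6=2) → (p0=7, p1=3, p2=2, p3=4, p4=4, p5=1, p6=4)
step 3: fire δ:  (p0=7, p1=3, p2=2, p3=4, p4=4, p5=1, p6=4) → (p0=10, p1=5, p2=0, p3=4, p4=4, p5=1, p6=6)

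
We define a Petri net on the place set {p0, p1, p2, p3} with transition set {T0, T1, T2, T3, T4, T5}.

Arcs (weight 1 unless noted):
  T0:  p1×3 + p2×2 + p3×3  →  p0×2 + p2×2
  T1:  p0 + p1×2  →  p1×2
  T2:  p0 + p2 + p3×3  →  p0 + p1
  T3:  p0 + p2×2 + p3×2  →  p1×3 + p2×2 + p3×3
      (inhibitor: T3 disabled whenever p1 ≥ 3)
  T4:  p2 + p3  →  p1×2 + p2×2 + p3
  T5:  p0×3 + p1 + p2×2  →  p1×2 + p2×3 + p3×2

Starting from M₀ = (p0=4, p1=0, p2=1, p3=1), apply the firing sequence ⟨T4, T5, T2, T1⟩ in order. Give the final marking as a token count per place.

step 1: fire T4:  (p0=4, p1=0, p2=1, p3=1) → (p0=4, p1=2, p2=2, p3=1)
step 2: fire T5:  (p0=4, p1=2, p2=2, p3=1) → (p0=1, p1=3, p2=3, p3=3)
step 3: fire T2:  (p0=1, p1=3, p2=3, p3=3) → (p0=1, p1=4, p2=2, p3=0)
step 4: fire T1:  (p0=1, p1=4, p2=2, p3=0) → (p0=0, p1=4, p2=2, p3=0)

(p0=0, p1=4, p2=2, p3=0)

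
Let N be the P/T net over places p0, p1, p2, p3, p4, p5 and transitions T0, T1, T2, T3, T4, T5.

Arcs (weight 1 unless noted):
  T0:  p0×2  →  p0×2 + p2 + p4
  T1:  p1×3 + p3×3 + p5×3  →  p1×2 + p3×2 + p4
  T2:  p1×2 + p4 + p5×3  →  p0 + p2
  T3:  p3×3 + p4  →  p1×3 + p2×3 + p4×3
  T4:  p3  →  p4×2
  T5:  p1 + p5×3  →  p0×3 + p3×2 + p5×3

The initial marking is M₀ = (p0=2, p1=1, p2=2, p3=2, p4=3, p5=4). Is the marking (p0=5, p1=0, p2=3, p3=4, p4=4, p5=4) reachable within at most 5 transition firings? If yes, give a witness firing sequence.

YES — reachable via ⟨T0, T5⟩ (2 firings)

step 1: fire T0:  (p0=2, p1=1, p2=2, p3=2, p4=3, p5=4) → (p0=2, p1=1, p2=3, p3=2, p4=4, p5=4)
step 2: fire T5:  (p0=2, p1=1, p2=3, p3=2, p4=4, p5=4) → (p0=5, p1=0, p2=3, p3=4, p4=4, p5=4)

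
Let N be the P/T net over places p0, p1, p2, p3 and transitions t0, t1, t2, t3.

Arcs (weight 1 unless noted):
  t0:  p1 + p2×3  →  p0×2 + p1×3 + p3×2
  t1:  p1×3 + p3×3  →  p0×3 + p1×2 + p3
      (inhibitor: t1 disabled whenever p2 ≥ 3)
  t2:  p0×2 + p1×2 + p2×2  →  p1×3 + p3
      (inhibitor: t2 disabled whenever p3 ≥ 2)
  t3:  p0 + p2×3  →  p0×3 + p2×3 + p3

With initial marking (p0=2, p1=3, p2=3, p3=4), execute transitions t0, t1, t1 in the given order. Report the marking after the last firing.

step 1: fire t0:  (p0=2, p1=3, p2=3, p3=4) → (p0=4, p1=5, p2=0, p3=6)
step 2: fire t1:  (p0=4, p1=5, p2=0, p3=6) → (p0=7, p1=4, p2=0, p3=4)
step 3: fire t1:  (p0=7, p1=4, p2=0, p3=4) → (p0=10, p1=3, p2=0, p3=2)

(p0=10, p1=3, p2=0, p3=2)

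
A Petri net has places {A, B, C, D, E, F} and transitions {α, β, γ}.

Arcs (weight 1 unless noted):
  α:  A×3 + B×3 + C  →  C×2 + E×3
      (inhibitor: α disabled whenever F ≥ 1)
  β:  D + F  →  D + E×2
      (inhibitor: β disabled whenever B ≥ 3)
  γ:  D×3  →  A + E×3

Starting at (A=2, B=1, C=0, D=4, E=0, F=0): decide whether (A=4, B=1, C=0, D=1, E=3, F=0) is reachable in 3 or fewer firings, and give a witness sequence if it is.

NO — not reachable within 3 firings

depth 0: 1 marking
depth 1: 2 markings reached so far
depth 2: 2 markings reached so far
(frontier empty at depth 2; search complete)
target is not among the 2 markings reachable within 3 steps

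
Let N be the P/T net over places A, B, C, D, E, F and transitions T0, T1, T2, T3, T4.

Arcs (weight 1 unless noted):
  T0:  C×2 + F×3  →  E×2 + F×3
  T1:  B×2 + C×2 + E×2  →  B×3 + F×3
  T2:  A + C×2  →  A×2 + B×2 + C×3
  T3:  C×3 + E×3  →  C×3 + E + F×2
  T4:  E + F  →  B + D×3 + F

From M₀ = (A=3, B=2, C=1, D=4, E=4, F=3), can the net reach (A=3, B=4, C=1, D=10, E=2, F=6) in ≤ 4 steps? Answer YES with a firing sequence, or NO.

NO — not reachable within 4 firings

depth 0: 1 marking
depth 1: 2 markings reached so far
depth 2: 3 markings reached so far
depth 3: 4 markings reached so far
depth 4: 5 markings reached so far
target is not among the 5 markings reachable within 4 steps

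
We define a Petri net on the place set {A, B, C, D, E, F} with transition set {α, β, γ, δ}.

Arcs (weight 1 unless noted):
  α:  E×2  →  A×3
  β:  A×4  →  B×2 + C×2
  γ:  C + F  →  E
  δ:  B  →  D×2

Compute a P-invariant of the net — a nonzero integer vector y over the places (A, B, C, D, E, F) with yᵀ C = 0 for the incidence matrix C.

Incidence matrix C (rows=places, cols=transitions):
        α    β    γ    δ
    A   3   -4    0    0
    B   0    2    0   -1
    C   0    2   -1    0
    D   0    0    0    2
    E  -2    0    1    0
    F   0    0   -1    0

Candidate y = [4, 2, 6, 1, 6, 0]; check y·C column-wise:
  col α: 4·3 + 2·0 + 6·0 + 1·0 + 6·-2 = 0
  col β: 4·-4 + 2·2 + 6·2 + 1·0 + 6·0 = 0
  col γ: 4·0 + 2·0 + 6·-1 + 1·0 + 6·1 + 0·-1 = 0
  col δ: 4·0 + 2·-1 + 6·0 + 1·2 + 6·0 = 0

y = (A:4, B:2, C:6, D:1, E:6, F:0)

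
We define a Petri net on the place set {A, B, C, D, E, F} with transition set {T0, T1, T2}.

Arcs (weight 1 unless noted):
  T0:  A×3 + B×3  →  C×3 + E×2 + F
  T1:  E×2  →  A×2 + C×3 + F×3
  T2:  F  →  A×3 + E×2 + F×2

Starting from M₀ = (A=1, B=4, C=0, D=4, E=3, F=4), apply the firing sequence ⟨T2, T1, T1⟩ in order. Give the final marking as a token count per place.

step 1: fire T2:  (A=1, B=4, C=0, D=4, E=3, F=4) → (A=4, B=4, C=0, D=4, E=5, F=5)
step 2: fire T1:  (A=4, B=4, C=0, D=4, E=5, F=5) → (A=6, B=4, C=3, D=4, E=3, F=8)
step 3: fire T1:  (A=6, B=4, C=3, D=4, E=3, F=8) → (A=8, B=4, C=6, D=4, E=1, F=11)

(A=8, B=4, C=6, D=4, E=1, F=11)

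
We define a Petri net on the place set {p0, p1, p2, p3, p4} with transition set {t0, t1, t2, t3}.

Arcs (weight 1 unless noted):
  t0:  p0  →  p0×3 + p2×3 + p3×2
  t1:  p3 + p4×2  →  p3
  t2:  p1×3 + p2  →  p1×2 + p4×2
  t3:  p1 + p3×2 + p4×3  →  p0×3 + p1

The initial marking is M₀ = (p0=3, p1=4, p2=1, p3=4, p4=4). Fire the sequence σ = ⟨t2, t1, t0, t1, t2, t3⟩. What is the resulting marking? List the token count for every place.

(p0=8, p1=2, p2=2, p3=4, p4=1)

step 1: fire t2:  (p0=3, p1=4, p2=1, p3=4, p4=4) → (p0=3, p1=3, p2=0, p3=4, p4=6)
step 2: fire t1:  (p0=3, p1=3, p2=0, p3=4, p4=6) → (p0=3, p1=3, p2=0, p3=4, p4=4)
step 3: fire t0:  (p0=3, p1=3, p2=0, p3=4, p4=4) → (p0=5, p1=3, p2=3, p3=6, p4=4)
step 4: fire t1:  (p0=5, p1=3, p2=3, p3=6, p4=4) → (p0=5, p1=3, p2=3, p3=6, p4=2)
step 5: fire t2:  (p0=5, p1=3, p2=3, p3=6, p4=2) → (p0=5, p1=2, p2=2, p3=6, p4=4)
step 6: fire t3:  (p0=5, p1=2, p2=2, p3=6, p4=4) → (p0=8, p1=2, p2=2, p3=4, p4=1)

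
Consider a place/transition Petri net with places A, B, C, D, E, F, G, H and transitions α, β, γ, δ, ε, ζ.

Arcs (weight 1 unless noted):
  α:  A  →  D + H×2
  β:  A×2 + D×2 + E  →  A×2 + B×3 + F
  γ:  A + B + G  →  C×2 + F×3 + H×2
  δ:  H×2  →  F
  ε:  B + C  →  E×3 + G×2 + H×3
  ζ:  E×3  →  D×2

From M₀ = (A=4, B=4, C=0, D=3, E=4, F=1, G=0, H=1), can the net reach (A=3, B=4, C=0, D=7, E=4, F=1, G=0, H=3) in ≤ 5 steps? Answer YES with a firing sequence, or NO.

NO — not reachable within 5 firings

depth 0: 1 marking
depth 1: 4 markings reached so far
depth 2: 9 markings reached so far
depth 3: 17 markings reached so far
depth 4: 28 markings reached so far
depth 5: 40 markings reached so far
target is not among the 40 markings reachable within 5 steps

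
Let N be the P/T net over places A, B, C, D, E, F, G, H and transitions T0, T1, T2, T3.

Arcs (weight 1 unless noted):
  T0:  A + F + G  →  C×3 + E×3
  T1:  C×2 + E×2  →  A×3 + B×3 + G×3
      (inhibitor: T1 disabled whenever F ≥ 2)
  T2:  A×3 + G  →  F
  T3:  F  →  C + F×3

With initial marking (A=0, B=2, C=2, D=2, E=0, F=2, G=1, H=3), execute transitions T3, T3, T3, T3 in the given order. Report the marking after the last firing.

(A=0, B=2, C=6, D=2, E=0, F=10, G=1, H=3)

step 1: fire T3:  (A=0, B=2, C=2, D=2, E=0, F=2, G=1, H=3) → (A=0, B=2, C=3, D=2, E=0, F=4, G=1, H=3)
step 2: fire T3:  (A=0, B=2, C=3, D=2, E=0, F=4, G=1, H=3) → (A=0, B=2, C=4, D=2, E=0, F=6, G=1, H=3)
step 3: fire T3:  (A=0, B=2, C=4, D=2, E=0, F=6, G=1, H=3) → (A=0, B=2, C=5, D=2, E=0, F=8, G=1, H=3)
step 4: fire T3:  (A=0, B=2, C=5, D=2, E=0, F=8, G=1, H=3) → (A=0, B=2, C=6, D=2, E=0, F=10, G=1, H=3)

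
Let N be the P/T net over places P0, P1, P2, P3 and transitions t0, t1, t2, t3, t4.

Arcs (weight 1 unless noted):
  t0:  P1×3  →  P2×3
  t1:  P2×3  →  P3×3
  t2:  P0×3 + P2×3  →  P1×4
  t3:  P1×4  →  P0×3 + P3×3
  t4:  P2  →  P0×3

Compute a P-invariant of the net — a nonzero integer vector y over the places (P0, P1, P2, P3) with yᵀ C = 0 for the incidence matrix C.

y = (P0:1, P1:3, P2:3, P3:3)

Incidence matrix C (rows=places, cols=transitions):
       t0   t1   t2   t3   t4
   P0   0    0   -3    3    3
   P1  -3    0    4   -4    0
   P2   3   -3   -3    0   -1
   P3   0    3    0    3    0

Candidate y = [1, 3, 3, 3]; check y·C column-wise:
  col t0: 1·0 + 3·-3 + 3·3 + 3·0 = 0
  col t1: 1·0 + 3·0 + 3·-3 + 3·3 = 0
  col t2: 1·-3 + 3·4 + 3·-3 + 3·0 = 0
  col t3: 1·3 + 3·-4 + 3·0 + 3·3 = 0
  col t4: 1·3 + 3·0 + 3·-1 + 3·0 = 0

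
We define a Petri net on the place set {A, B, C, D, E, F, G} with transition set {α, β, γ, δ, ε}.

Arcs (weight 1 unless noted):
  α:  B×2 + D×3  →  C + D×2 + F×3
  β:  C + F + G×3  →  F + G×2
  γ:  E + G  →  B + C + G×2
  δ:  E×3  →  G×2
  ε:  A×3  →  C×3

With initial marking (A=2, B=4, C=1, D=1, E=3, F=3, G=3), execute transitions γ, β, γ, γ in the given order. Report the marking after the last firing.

step 1: fire γ:  (A=2, B=4, C=1, D=1, E=3, F=3, G=3) → (A=2, B=5, C=2, D=1, E=2, F=3, G=4)
step 2: fire β:  (A=2, B=5, C=2, D=1, E=2, F=3, G=4) → (A=2, B=5, C=1, D=1, E=2, F=3, G=3)
step 3: fire γ:  (A=2, B=5, C=1, D=1, E=2, F=3, G=3) → (A=2, B=6, C=2, D=1, E=1, F=3, G=4)
step 4: fire γ:  (A=2, B=6, C=2, D=1, E=1, F=3, G=4) → (A=2, B=7, C=3, D=1, E=0, F=3, G=5)

(A=2, B=7, C=3, D=1, E=0, F=3, G=5)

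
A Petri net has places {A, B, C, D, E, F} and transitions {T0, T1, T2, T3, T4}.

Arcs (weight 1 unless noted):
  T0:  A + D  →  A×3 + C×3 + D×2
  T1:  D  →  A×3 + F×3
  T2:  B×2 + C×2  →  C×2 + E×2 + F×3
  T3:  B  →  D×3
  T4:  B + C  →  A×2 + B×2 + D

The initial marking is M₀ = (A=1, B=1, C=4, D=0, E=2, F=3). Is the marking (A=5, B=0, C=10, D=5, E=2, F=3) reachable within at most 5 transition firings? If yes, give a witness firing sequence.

YES — reachable via ⟨T3, T0, T0⟩ (3 firings)

step 1: fire T3:  (A=1, B=1, C=4, D=0, E=2, F=3) → (A=1, B=0, C=4, D=3, E=2, F=3)
step 2: fire T0:  (A=1, B=0, C=4, D=3, E=2, F=3) → (A=3, B=0, C=7, D=4, E=2, F=3)
step 3: fire T0:  (A=3, B=0, C=7, D=4, E=2, F=3) → (A=5, B=0, C=10, D=5, E=2, F=3)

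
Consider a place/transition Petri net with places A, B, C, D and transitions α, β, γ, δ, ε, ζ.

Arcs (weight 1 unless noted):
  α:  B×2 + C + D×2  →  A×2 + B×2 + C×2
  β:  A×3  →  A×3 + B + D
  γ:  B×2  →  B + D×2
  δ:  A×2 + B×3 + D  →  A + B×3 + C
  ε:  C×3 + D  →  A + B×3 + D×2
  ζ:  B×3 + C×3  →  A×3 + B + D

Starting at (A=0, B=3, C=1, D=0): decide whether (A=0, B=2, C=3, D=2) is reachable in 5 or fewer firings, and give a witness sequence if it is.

NO — not reachable within 5 firings

depth 0: 1 marking
depth 1: 2 markings reached so far
depth 2: 4 markings reached so far
depth 3: 5 markings reached so far
depth 4: 5 markings reached so far
(frontier empty at depth 4; search complete)
target is not among the 5 markings reachable within 5 steps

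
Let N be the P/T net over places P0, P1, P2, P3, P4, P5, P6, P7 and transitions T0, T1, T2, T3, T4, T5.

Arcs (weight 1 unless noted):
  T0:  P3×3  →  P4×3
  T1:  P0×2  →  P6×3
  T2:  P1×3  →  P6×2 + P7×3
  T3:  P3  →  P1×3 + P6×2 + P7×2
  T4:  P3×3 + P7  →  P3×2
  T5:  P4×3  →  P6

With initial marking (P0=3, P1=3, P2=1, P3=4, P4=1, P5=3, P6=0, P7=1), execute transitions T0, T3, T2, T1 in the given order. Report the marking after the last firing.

step 1: fire T0:  (P0=3, P1=3, P2=1, P3=4, P4=1, P5=3, P6=0, P7=1) → (P0=3, P1=3, P2=1, P3=1, P4=4, P5=3, P6=0, P7=1)
step 2: fire T3:  (P0=3, P1=3, P2=1, P3=1, P4=4, P5=3, P6=0, P7=1) → (P0=3, P1=6, P2=1, P3=0, P4=4, P5=3, P6=2, P7=3)
step 3: fire T2:  (P0=3, P1=6, P2=1, P3=0, P4=4, P5=3, P6=2, P7=3) → (P0=3, P1=3, P2=1, P3=0, P4=4, P5=3, P6=4, P7=6)
step 4: fire T1:  (P0=3, P1=3, P2=1, P3=0, P4=4, P5=3, P6=4, P7=6) → (P0=1, P1=3, P2=1, P3=0, P4=4, P5=3, P6=7, P7=6)

(P0=1, P1=3, P2=1, P3=0, P4=4, P5=3, P6=7, P7=6)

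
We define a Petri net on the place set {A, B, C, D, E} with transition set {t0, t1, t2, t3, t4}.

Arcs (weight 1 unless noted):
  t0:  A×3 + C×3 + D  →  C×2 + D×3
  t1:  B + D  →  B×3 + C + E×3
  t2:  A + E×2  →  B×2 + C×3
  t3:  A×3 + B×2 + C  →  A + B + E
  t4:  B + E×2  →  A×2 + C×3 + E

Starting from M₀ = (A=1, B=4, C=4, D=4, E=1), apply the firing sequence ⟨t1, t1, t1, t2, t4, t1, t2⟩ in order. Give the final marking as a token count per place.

step 1: fire t1:  (A=1, B=4, C=4, D=4, E=1) → (A=1, B=6, C=5, D=3, E=4)
step 2: fire t1:  (A=1, B=6, C=5, D=3, E=4) → (A=1, B=8, C=6, D=2, E=7)
step 3: fire t1:  (A=1, B=8, C=6, D=2, E=7) → (A=1, B=10, C=7, D=1, E=10)
step 4: fire t2:  (A=1, B=10, C=7, D=1, E=10) → (A=0, B=12, C=10, D=1, E=8)
step 5: fire t4:  (A=0, B=12, C=10, D=1, E=8) → (A=2, B=11, C=13, D=1, E=7)
step 6: fire t1:  (A=2, B=11, C=13, D=1, E=7) → (A=2, B=13, C=14, D=0, E=10)
step 7: fire t2:  (A=2, B=13, C=14, D=0, E=10) → (A=1, B=15, C=17, D=0, E=8)

(A=1, B=15, C=17, D=0, E=8)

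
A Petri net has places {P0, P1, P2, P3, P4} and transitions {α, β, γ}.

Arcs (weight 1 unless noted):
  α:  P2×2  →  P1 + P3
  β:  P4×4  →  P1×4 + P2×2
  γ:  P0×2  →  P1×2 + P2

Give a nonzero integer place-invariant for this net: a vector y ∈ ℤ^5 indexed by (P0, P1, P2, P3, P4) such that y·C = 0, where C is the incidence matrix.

Incidence matrix C (rows=places, cols=transitions):
        α    β    γ
   P0   0    0   -2
   P1   1    4    2
   P2  -2    2    1
   P3   1    0    0
   P4   0   -4    0

Candidate y = [0, 1, -2, -5, 0]; check y·C column-wise:
  col α: 1·1 + -2·-2 + -5·1 = 0
  col β: 1·4 + -2·2 + -5·0 + 0·-4 = 0
  col γ: 0·-2 + 1·2 + -2·1 + -5·0 = 0

y = (P0:0, P1:1, P2:-2, P3:-5, P4:0)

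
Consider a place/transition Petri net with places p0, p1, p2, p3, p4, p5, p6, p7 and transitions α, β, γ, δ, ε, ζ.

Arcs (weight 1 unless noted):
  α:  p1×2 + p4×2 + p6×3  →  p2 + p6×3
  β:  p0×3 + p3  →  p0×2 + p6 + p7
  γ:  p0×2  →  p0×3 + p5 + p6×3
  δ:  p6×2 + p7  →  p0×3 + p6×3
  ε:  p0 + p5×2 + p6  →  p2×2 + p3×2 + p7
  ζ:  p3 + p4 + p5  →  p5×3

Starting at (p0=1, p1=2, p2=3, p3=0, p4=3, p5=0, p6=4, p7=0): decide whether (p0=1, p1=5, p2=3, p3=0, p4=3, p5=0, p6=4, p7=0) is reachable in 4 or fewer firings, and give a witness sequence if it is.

NO — not reachable within 4 firings

depth 0: 1 marking
depth 1: 2 markings reached so far
depth 2: 2 markings reached so far
(frontier empty at depth 2; search complete)
target is not among the 2 markings reachable within 4 steps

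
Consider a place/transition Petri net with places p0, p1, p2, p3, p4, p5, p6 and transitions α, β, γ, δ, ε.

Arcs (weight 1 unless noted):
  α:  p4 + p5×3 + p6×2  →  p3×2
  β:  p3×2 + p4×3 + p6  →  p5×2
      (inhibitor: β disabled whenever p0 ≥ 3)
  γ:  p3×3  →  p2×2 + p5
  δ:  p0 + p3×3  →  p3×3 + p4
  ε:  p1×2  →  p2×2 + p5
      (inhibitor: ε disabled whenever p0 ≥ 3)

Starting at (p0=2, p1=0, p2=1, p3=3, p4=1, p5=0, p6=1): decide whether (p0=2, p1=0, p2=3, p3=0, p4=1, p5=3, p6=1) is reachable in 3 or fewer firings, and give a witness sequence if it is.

depth 0: 1 marking
depth 1: 3 markings reached so far
depth 2: 5 markings reached so far
depth 3: 7 markings reached so far
target is not among the 7 markings reachable within 3 steps

NO — not reachable within 3 firings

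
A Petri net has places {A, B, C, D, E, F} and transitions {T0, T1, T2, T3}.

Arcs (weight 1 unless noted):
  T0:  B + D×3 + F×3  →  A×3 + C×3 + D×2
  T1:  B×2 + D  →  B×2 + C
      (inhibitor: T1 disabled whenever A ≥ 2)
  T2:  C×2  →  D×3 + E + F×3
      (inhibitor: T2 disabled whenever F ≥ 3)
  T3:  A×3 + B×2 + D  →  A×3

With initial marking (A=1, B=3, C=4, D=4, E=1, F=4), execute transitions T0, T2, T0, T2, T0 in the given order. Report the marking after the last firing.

(A=10, B=0, C=9, D=7, E=3, F=1)

step 1: fire T0:  (A=1, B=3, C=4, D=4, E=1, F=4) → (A=4, B=2, C=7, D=3, E=1, F=1)
step 2: fire T2:  (A=4, B=2, C=7, D=3, E=1, F=1) → (A=4, B=2, C=5, D=6, E=2, F=4)
step 3: fire T0:  (A=4, B=2, C=5, D=6, E=2, F=4) → (A=7, B=1, C=8, D=5, E=2, F=1)
step 4: fire T2:  (A=7, B=1, C=8, D=5, E=2, F=1) → (A=7, B=1, C=6, D=8, E=3, F=4)
step 5: fire T0:  (A=7, B=1, C=6, D=8, E=3, F=4) → (A=10, B=0, C=9, D=7, E=3, F=1)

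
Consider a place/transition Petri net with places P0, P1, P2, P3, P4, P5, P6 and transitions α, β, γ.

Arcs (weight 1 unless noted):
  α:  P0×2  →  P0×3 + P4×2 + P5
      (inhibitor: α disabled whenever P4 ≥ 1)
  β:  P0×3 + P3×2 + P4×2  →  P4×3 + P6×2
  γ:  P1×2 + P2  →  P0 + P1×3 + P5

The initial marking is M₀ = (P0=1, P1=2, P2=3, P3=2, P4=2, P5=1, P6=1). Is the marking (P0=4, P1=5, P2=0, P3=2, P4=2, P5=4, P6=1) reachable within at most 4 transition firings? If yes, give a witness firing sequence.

step 1: fire γ:  (P0=1, P1=2, P2=3, P3=2, P4=2, P5=1, P6=1) → (P0=2, P1=3, P2=2, P3=2, P4=2, P5=2, P6=1)
step 2: fire γ:  (P0=2, P1=3, P2=2, P3=2, P4=2, P5=2, P6=1) → (P0=3, P1=4, P2=1, P3=2, P4=2, P5=3, P6=1)
step 3: fire γ:  (P0=3, P1=4, P2=1, P3=2, P4=2, P5=3, P6=1) → (P0=4, P1=5, P2=0, P3=2, P4=2, P5=4, P6=1)

YES — reachable via ⟨γ, γ, γ⟩ (3 firings)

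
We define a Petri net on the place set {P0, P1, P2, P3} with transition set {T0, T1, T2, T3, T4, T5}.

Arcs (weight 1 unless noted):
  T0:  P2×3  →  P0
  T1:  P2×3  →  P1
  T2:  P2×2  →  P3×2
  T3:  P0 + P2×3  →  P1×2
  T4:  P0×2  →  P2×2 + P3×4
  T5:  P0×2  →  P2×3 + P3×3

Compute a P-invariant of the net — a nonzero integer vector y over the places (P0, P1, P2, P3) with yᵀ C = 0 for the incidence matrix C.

Incidence matrix C (rows=places, cols=transitions):
       T0   T1   T2   T3   T4   T5
   P0   1    0    0   -1   -2   -2
   P1   0    1    0    2    0    0
   P2  -3   -3   -2   -3    2    3
   P3   0    0    2    0    4    3

Candidate y = [3, 3, 1, 1]; check y·C column-wise:
  col T0: 3·1 + 3·0 + 1·-3 + 1·0 = 0
  col T1: 3·0 + 3·1 + 1·-3 + 1·0 = 0
  col T2: 3·0 + 3·0 + 1·-2 + 1·2 = 0
  col T3: 3·-1 + 3·2 + 1·-3 + 1·0 = 0
  col T4: 3·-2 + 3·0 + 1·2 + 1·4 = 0
  col T5: 3·-2 + 3·0 + 1·3 + 1·3 = 0

y = (P0:3, P1:3, P2:1, P3:1)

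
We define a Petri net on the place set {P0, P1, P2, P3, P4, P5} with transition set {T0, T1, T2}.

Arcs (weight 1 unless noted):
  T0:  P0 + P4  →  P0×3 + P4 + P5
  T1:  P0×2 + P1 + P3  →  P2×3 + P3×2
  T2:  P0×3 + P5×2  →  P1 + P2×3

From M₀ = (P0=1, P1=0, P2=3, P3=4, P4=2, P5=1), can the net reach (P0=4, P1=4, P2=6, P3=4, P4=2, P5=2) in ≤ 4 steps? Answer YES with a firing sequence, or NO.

NO — not reachable within 4 firings

depth 0: 1 marking
depth 1: 2 markings reached so far
depth 2: 4 markings reached so far
depth 3: 6 markings reached so far
depth 4: 9 markings reached so far
target is not among the 9 markings reachable within 4 steps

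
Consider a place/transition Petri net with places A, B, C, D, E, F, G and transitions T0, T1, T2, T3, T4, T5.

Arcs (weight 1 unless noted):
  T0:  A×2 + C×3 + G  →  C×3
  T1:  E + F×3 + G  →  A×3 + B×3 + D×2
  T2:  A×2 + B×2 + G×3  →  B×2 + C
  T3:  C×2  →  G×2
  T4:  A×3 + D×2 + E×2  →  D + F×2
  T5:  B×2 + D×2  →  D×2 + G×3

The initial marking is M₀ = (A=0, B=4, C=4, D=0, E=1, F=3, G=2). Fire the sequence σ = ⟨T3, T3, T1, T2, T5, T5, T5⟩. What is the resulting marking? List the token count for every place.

step 1: fire T3:  (A=0, B=4, C=4, D=0, E=1, F=3, G=2) → (A=0, B=4, C=2, D=0, E=1, F=3, G=4)
step 2: fire T3:  (A=0, B=4, C=2, D=0, E=1, F=3, G=4) → (A=0, B=4, C=0, D=0, E=1, F=3, G=6)
step 3: fire T1:  (A=0, B=4, C=0, D=0, E=1, F=3, G=6) → (A=3, B=7, C=0, D=2, E=0, F=0, G=5)
step 4: fire T2:  (A=3, B=7, C=0, D=2, E=0, F=0, G=5) → (A=1, B=7, C=1, D=2, E=0, F=0, G=2)
step 5: fire T5:  (A=1, B=7, C=1, D=2, E=0, F=0, G=2) → (A=1, B=5, C=1, D=2, E=0, F=0, G=5)
step 6: fire T5:  (A=1, B=5, C=1, D=2, E=0, F=0, G=5) → (A=1, B=3, C=1, D=2, E=0, F=0, G=8)
step 7: fire T5:  (A=1, B=3, C=1, D=2, E=0, F=0, G=8) → (A=1, B=1, C=1, D=2, E=0, F=0, G=11)

(A=1, B=1, C=1, D=2, E=0, F=0, G=11)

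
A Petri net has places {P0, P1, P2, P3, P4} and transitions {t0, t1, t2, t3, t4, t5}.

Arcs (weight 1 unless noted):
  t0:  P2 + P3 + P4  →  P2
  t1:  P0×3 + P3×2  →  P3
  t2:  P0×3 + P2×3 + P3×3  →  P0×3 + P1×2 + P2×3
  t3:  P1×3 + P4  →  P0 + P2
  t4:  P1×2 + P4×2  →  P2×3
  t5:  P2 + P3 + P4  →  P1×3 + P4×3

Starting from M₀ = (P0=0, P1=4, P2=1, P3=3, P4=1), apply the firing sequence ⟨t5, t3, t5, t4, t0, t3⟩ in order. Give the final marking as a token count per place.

(P0=2, P1=2, P2=4, P3=0, P4=0)

step 1: fire t5:  (P0=0, P1=4, P2=1, P3=3, P4=1) → (P0=0, P1=7, P2=0, P3=2, P4=3)
step 2: fire t3:  (P0=0, P1=7, P2=0, P3=2, P4=3) → (P0=1, P1=4, P2=1, P3=2, P4=2)
step 3: fire t5:  (P0=1, P1=4, P2=1, P3=2, P4=2) → (P0=1, P1=7, P2=0, P3=1, P4=4)
step 4: fire t4:  (P0=1, P1=7, P2=0, P3=1, P4=4) → (P0=1, P1=5, P2=3, P3=1, P4=2)
step 5: fire t0:  (P0=1, P1=5, P2=3, P3=1, P4=2) → (P0=1, P1=5, P2=3, P3=0, P4=1)
step 6: fire t3:  (P0=1, P1=5, P2=3, P3=0, P4=1) → (P0=2, P1=2, P2=4, P3=0, P4=0)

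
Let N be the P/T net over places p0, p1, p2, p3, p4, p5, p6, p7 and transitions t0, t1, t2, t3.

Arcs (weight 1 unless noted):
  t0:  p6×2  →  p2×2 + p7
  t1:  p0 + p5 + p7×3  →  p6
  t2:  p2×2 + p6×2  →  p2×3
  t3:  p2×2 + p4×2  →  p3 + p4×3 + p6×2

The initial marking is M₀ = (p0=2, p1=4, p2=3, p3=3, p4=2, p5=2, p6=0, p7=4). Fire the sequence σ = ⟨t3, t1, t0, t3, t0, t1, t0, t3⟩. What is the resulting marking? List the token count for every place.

step 1: fire t3:  (p0=2, p1=4, p2=3, p3=3, p4=2, p5=2, p6=0, p7=4) → (p0=2, p1=4, p2=1, p3=4, p4=3, p5=2, p6=2, p7=4)
step 2: fire t1:  (p0=2, p1=4, p2=1, p3=4, p4=3, p5=2, p6=2, p7=4) → (p0=1, p1=4, p2=1, p3=4, p4=3, p5=1, p6=3, p7=1)
step 3: fire t0:  (p0=1, p1=4, p2=1, p3=4, p4=3, p5=1, p6=3, p7=1) → (p0=1, p1=4, p2=3, p3=4, p4=3, p5=1, p6=1, p7=2)
step 4: fire t3:  (p0=1, p1=4, p2=3, p3=4, p4=3, p5=1, p6=1, p7=2) → (p0=1, p1=4, p2=1, p3=5, p4=4, p5=1, p6=3, p7=2)
step 5: fire t0:  (p0=1, p1=4, p2=1, p3=5, p4=4, p5=1, p6=3, p7=2) → (p0=1, p1=4, p2=3, p3=5, p4=4, p5=1, p6=1, p7=3)
step 6: fire t1:  (p0=1, p1=4, p2=3, p3=5, p4=4, p5=1, p6=1, p7=3) → (p0=0, p1=4, p2=3, p3=5, p4=4, p5=0, p6=2, p7=0)
step 7: fire t0:  (p0=0, p1=4, p2=3, p3=5, p4=4, p5=0, p6=2, p7=0) → (p0=0, p1=4, p2=5, p3=5, p4=4, p5=0, p6=0, p7=1)
step 8: fire t3:  (p0=0, p1=4, p2=5, p3=5, p4=4, p5=0, p6=0, p7=1) → (p0=0, p1=4, p2=3, p3=6, p4=5, p5=0, p6=2, p7=1)

(p0=0, p1=4, p2=3, p3=6, p4=5, p5=0, p6=2, p7=1)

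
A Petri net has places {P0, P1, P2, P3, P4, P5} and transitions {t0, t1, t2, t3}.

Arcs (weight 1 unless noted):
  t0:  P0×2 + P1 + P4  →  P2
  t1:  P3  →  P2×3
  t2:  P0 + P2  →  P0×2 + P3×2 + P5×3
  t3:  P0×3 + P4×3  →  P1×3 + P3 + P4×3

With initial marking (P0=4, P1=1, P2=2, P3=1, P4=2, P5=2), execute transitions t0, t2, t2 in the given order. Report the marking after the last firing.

(P0=4, P1=0, P2=1, P3=5, P4=1, P5=8)

step 1: fire t0:  (P0=4, P1=1, P2=2, P3=1, P4=2, P5=2) → (P0=2, P1=0, P2=3, P3=1, P4=1, P5=2)
step 2: fire t2:  (P0=2, P1=0, P2=3, P3=1, P4=1, P5=2) → (P0=3, P1=0, P2=2, P3=3, P4=1, P5=5)
step 3: fire t2:  (P0=3, P1=0, P2=2, P3=3, P4=1, P5=5) → (P0=4, P1=0, P2=1, P3=5, P4=1, P5=8)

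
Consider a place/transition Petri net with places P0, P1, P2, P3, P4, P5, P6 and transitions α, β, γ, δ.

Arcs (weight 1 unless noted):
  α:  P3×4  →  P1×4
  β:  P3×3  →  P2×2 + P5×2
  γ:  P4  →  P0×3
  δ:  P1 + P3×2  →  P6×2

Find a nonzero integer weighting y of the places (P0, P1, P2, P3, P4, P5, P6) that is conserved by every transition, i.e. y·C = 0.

y = (P0:1, P1:0, P2:0, P3:0, P4:3, P5:0, P6:0)

Incidence matrix C (rows=places, cols=transitions):
        α    β    γ    δ
   P0   0    0    3    0
   P1   4    0    0   -1
   P2   0    2    0    0
   P3  -4   -3    0   -2
   P4   0    0   -1    0
   P5   0    2    0    0
   P6   0    0    0    2

Candidate y = [1, 0, 0, 0, 3, 0, 0]; check y·C column-wise:
  col α: 1·0 + 0·4 + 0·-4 + 3·0 = 0
  col β: 1·0 + 0·2 + 0·-3 + 3·0 + 0·2 = 0
  col γ: 1·3 + 3·-1 = 0
  col δ: 1·0 + 0·-1 + 0·-2 + 3·0 + 0·2 = 0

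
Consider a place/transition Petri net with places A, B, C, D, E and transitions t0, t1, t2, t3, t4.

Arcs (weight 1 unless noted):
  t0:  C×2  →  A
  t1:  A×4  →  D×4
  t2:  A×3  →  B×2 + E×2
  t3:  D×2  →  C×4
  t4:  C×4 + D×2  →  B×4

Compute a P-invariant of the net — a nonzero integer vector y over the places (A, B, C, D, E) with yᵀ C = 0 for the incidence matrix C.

y = (A:2, B:2, C:1, D:2, E:1)

Incidence matrix C (rows=places, cols=transitions):
       t0   t1   t2   t3   t4
    A   1   -4   -3    0    0
    B   0    0    2    0    4
    C  -2    0    0    4   -4
    D   0    4    0   -2   -2
    E   0    0    2    0    0

Candidate y = [2, 2, 1, 2, 1]; check y·C column-wise:
  col t0: 2·1 + 2·0 + 1·-2 + 2·0 + 1·0 = 0
  col t1: 2·-4 + 2·0 + 1·0 + 2·4 + 1·0 = 0
  col t2: 2·-3 + 2·2 + 1·0 + 2·0 + 1·2 = 0
  col t3: 2·0 + 2·0 + 1·4 + 2·-2 + 1·0 = 0
  col t4: 2·0 + 2·4 + 1·-4 + 2·-2 + 1·0 = 0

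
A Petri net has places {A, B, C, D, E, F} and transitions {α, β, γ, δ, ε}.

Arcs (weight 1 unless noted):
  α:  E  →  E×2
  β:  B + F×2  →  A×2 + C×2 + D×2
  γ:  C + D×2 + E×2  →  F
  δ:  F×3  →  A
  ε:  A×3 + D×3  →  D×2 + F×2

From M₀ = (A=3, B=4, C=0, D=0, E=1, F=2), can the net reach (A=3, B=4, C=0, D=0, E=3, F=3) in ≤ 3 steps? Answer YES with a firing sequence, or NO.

NO — not reachable within 3 firings

depth 0: 1 marking
depth 1: 3 markings reached so far
depth 2: 5 markings reached so far
depth 3: 8 markings reached so far
target is not among the 8 markings reachable within 3 steps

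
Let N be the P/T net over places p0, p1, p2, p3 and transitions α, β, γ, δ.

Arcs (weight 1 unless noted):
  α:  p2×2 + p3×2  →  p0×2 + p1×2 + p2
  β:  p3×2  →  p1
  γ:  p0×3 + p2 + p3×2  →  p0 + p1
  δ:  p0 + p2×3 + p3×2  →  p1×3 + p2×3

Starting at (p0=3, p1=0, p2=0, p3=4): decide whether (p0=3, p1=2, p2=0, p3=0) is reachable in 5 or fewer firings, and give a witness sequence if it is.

YES — reachable via ⟨β, β⟩ (2 firings)

step 1: fire β:  (p0=3, p1=0, p2=0, p3=4) → (p0=3, p1=1, p2=0, p3=2)
step 2: fire β:  (p0=3, p1=1, p2=0, p3=2) → (p0=3, p1=2, p2=0, p3=0)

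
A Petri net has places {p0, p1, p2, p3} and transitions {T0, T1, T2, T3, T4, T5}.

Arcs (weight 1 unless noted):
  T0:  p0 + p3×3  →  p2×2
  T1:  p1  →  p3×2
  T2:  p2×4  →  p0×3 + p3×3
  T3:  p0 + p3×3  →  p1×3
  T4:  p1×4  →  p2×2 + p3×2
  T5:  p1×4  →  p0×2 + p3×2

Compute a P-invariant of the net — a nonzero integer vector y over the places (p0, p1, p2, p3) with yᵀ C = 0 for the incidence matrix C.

y = (p0:3, p1:2, p2:3, p3:1)

Incidence matrix C (rows=places, cols=transitions):
       T0   T1   T2   T3   T4   T5
   p0  -1    0    3   -1    0    2
   p1   0   -1    0    3   -4   -4
   p2   2    0   -4    0    2    0
   p3  -3    2    3   -3    2    2

Candidate y = [3, 2, 3, 1]; check y·C column-wise:
  col T0: 3·-1 + 2·0 + 3·2 + 1·-3 = 0
  col T1: 3·0 + 2·-1 + 3·0 + 1·2 = 0
  col T2: 3·3 + 2·0 + 3·-4 + 1·3 = 0
  col T3: 3·-1 + 2·3 + 3·0 + 1·-3 = 0
  col T4: 3·0 + 2·-4 + 3·2 + 1·2 = 0
  col T5: 3·2 + 2·-4 + 3·0 + 1·2 = 0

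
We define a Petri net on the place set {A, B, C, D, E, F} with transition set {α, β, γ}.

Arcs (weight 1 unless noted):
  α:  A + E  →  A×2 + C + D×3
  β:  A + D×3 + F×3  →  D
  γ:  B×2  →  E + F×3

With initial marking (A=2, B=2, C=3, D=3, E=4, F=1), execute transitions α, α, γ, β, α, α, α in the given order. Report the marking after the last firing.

step 1: fire α:  (A=2, B=2, C=3, D=3, E=4, F=1) → (A=3, B=2, C=4, D=6, E=3, F=1)
step 2: fire α:  (A=3, B=2, C=4, D=6, E=3, F=1) → (A=4, B=2, C=5, D=9, E=2, F=1)
step 3: fire γ:  (A=4, B=2, C=5, D=9, E=2, F=1) → (A=4, B=0, C=5, D=9, E=3, F=4)
step 4: fire β:  (A=4, B=0, C=5, D=9, E=3, F=4) → (A=3, B=0, C=5, D=7, E=3, F=1)
step 5: fire α:  (A=3, B=0, C=5, D=7, E=3, F=1) → (A=4, B=0, C=6, D=10, E=2, F=1)
step 6: fire α:  (A=4, B=0, C=6, D=10, E=2, F=1) → (A=5, B=0, C=7, D=13, E=1, F=1)
step 7: fire α:  (A=5, B=0, C=7, D=13, E=1, F=1) → (A=6, B=0, C=8, D=16, E=0, F=1)

(A=6, B=0, C=8, D=16, E=0, F=1)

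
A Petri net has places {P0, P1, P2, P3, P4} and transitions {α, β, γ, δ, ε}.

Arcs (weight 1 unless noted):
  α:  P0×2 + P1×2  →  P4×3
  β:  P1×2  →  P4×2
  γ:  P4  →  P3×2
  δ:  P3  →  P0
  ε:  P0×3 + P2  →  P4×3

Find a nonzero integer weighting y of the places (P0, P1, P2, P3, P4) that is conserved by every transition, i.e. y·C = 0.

y = (P0:1, P1:2, P2:3, P3:1, P4:2)

Incidence matrix C (rows=places, cols=transitions):
        α    β    γ    δ    ε
   P0  -2    0    0    1   -3
   P1  -2   -2    0    0    0
   P2   0    0    0    0   -1
   P3   0    0    2   -1    0
   P4   3    2   -1    0    3

Candidate y = [1, 2, 3, 1, 2]; check y·C column-wise:
  col α: 1·-2 + 2·-2 + 3·0 + 1·0 + 2·3 = 0
  col β: 1·0 + 2·-2 + 3·0 + 1·0 + 2·2 = 0
  col γ: 1·0 + 2·0 + 3·0 + 1·2 + 2·-1 = 0
  col δ: 1·1 + 2·0 + 3·0 + 1·-1 + 2·0 = 0
  col ε: 1·-3 + 2·0 + 3·-1 + 1·0 + 2·3 = 0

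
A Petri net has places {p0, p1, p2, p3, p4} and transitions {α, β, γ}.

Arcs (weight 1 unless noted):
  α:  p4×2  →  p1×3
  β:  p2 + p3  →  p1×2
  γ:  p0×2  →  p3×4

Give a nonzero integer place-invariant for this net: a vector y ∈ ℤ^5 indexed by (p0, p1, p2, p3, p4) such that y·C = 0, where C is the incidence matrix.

y = (p0:2, p1:0, p2:-1, p3:1, p4:0)

Incidence matrix C (rows=places, cols=transitions):
        α    β    γ
   p0   0    0   -2
   p1   3    2    0
   p2   0   -1    0
   p3   0   -1    4
   p4  -2    0    0

Candidate y = [2, 0, -1, 1, 0]; check y·C column-wise:
  col α: 2·0 + 0·3 + -1·0 + 1·0 + 0·-2 = 0
  col β: 2·0 + 0·2 + -1·-1 + 1·-1 = 0
  col γ: 2·-2 + -1·0 + 1·4 = 0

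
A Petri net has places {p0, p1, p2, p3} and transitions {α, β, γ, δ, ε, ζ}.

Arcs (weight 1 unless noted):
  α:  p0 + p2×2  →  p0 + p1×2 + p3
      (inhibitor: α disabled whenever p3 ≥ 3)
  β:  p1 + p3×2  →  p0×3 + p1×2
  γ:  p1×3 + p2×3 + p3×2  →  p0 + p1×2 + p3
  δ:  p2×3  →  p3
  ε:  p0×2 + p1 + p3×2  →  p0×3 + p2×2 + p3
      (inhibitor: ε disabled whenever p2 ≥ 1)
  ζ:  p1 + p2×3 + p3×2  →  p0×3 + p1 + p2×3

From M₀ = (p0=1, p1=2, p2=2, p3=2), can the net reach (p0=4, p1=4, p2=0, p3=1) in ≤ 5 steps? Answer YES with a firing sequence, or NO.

NO — not reachable within 5 firings

depth 0: 1 marking
depth 1: 3 markings reached so far
depth 2: 4 markings reached so far
depth 3: 4 markings reached so far
(frontier empty at depth 3; search complete)
target is not among the 4 markings reachable within 5 steps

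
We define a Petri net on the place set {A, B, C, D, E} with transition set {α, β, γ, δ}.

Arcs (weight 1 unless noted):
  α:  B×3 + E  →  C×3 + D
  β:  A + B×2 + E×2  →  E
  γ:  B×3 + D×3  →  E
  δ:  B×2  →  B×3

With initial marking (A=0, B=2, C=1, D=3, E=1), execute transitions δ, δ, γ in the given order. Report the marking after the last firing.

step 1: fire δ:  (A=0, B=2, C=1, D=3, E=1) → (A=0, B=3, C=1, D=3, E=1)
step 2: fire δ:  (A=0, B=3, C=1, D=3, E=1) → (A=0, B=4, C=1, D=3, E=1)
step 3: fire γ:  (A=0, B=4, C=1, D=3, E=1) → (A=0, B=1, C=1, D=0, E=2)

(A=0, B=1, C=1, D=0, E=2)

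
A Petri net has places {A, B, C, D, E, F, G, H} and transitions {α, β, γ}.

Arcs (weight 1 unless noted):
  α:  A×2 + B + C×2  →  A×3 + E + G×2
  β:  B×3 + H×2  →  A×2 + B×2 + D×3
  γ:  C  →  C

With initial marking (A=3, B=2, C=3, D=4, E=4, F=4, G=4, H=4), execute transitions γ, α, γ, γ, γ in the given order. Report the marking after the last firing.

(A=4, B=1, C=1, D=4, E=5, F=4, G=6, H=4)

step 1: fire γ:  (A=3, B=2, C=3, D=4, E=4, F=4, G=4, H=4) → (A=3, B=2, C=3, D=4, E=4, F=4, G=4, H=4)
step 2: fire α:  (A=3, B=2, C=3, D=4, E=4, F=4, G=4, H=4) → (A=4, B=1, C=1, D=4, E=5, F=4, G=6, H=4)
step 3: fire γ:  (A=4, B=1, C=1, D=4, E=5, F=4, G=6, H=4) → (A=4, B=1, C=1, D=4, E=5, F=4, G=6, H=4)
step 4: fire γ:  (A=4, B=1, C=1, D=4, E=5, F=4, G=6, H=4) → (A=4, B=1, C=1, D=4, E=5, F=4, G=6, H=4)
step 5: fire γ:  (A=4, B=1, C=1, D=4, E=5, F=4, G=6, H=4) → (A=4, B=1, C=1, D=4, E=5, F=4, G=6, H=4)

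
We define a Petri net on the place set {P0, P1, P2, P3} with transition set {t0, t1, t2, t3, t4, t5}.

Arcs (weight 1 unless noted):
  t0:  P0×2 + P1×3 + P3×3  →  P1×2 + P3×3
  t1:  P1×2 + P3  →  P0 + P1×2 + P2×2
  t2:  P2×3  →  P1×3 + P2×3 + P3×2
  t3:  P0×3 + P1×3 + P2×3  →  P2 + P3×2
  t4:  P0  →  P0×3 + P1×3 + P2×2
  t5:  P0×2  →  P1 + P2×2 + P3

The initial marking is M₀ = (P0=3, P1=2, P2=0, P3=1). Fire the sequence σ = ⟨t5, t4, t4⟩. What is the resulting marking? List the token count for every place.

(P0=5, P1=9, P2=6, P3=2)

step 1: fire t5:  (P0=3, P1=2, P2=0, P3=1) → (P0=1, P1=3, P2=2, P3=2)
step 2: fire t4:  (P0=1, P1=3, P2=2, P3=2) → (P0=3, P1=6, P2=4, P3=2)
step 3: fire t4:  (P0=3, P1=6, P2=4, P3=2) → (P0=5, P1=9, P2=6, P3=2)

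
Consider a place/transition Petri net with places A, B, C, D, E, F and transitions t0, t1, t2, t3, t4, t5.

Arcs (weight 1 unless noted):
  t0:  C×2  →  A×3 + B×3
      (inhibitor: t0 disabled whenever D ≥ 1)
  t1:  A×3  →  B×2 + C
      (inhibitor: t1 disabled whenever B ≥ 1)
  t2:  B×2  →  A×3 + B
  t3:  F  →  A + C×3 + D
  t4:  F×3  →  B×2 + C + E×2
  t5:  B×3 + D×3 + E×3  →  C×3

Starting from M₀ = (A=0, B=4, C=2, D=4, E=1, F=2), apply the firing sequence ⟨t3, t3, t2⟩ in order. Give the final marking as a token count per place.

step 1: fire t3:  (A=0, B=4, C=2, D=4, E=1, F=2) → (A=1, B=4, C=5, D=5, E=1, F=1)
step 2: fire t3:  (A=1, B=4, C=5, D=5, E=1, F=1) → (A=2, B=4, C=8, D=6, E=1, F=0)
step 3: fire t2:  (A=2, B=4, C=8, D=6, E=1, F=0) → (A=5, B=3, C=8, D=6, E=1, F=0)

(A=5, B=3, C=8, D=6, E=1, F=0)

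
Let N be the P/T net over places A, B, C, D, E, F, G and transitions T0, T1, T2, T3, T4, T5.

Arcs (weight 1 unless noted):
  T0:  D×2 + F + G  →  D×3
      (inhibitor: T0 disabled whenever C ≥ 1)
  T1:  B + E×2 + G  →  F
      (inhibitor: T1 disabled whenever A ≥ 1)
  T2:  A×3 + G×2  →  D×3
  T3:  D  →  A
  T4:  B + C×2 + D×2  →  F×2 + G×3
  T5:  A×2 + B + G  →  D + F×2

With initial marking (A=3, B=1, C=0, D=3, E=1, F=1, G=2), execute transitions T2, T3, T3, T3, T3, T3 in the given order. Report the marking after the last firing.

(A=5, B=1, C=0, D=1, E=1, F=1, G=0)

step 1: fire T2:  (A=3, B=1, C=0, D=3, E=1, F=1, G=2) → (A=0, B=1, C=0, D=6, E=1, F=1, G=0)
step 2: fire T3:  (A=0, B=1, C=0, D=6, E=1, F=1, G=0) → (A=1, B=1, C=0, D=5, E=1, F=1, G=0)
step 3: fire T3:  (A=1, B=1, C=0, D=5, E=1, F=1, G=0) → (A=2, B=1, C=0, D=4, E=1, F=1, G=0)
step 4: fire T3:  (A=2, B=1, C=0, D=4, E=1, F=1, G=0) → (A=3, B=1, C=0, D=3, E=1, F=1, G=0)
step 5: fire T3:  (A=3, B=1, C=0, D=3, E=1, F=1, G=0) → (A=4, B=1, C=0, D=2, E=1, F=1, G=0)
step 6: fire T3:  (A=4, B=1, C=0, D=2, E=1, F=1, G=0) → (A=5, B=1, C=0, D=1, E=1, F=1, G=0)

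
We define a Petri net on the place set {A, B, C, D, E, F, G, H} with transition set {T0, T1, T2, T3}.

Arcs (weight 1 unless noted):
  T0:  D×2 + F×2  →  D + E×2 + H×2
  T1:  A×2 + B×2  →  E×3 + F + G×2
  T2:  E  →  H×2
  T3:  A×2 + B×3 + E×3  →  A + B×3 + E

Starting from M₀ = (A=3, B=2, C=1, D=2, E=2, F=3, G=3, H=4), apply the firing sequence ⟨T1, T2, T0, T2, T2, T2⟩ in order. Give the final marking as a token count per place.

step 1: fire T1:  (A=3, B=2, C=1, D=2, E=2, F=3, G=3, H=4) → (A=1, B=0, C=1, D=2, E=5, F=4, G=5, H=4)
step 2: fire T2:  (A=1, B=0, C=1, D=2, E=5, F=4, G=5, H=4) → (A=1, B=0, C=1, D=2, E=4, F=4, G=5, H=6)
step 3: fire T0:  (A=1, B=0, C=1, D=2, E=4, F=4, G=5, H=6) → (A=1, B=0, C=1, D=1, E=6, F=2, G=5, H=8)
step 4: fire T2:  (A=1, B=0, C=1, D=1, E=6, F=2, G=5, H=8) → (A=1, B=0, C=1, D=1, E=5, F=2, G=5, H=10)
step 5: fire T2:  (A=1, B=0, C=1, D=1, E=5, F=2, G=5, H=10) → (A=1, B=0, C=1, D=1, E=4, F=2, G=5, H=12)
step 6: fire T2:  (A=1, B=0, C=1, D=1, E=4, F=2, G=5, H=12) → (A=1, B=0, C=1, D=1, E=3, F=2, G=5, H=14)

(A=1, B=0, C=1, D=1, E=3, F=2, G=5, H=14)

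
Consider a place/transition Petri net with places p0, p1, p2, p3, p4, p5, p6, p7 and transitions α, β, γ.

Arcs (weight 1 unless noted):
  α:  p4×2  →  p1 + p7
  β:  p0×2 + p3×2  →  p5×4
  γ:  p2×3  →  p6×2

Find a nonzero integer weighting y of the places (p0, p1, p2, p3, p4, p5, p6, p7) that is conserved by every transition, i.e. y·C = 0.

Incidence matrix C (rows=places, cols=transitions):
        α    β    γ
   p0   0   -2    0
   p1   1    0    0
   p2   0    0   -3
   p3   0   -2    0
   p4  -2    0    0
   p5   0    4    0
   p6   0    0    2
   p7   1    0    0

Candidate y = [1, 0, 0, -1, 0, 0, 0, 0]; check y·C column-wise:
  col α: 1·0 + 0·1 + -1·0 + 0·-2 + 0·1 = 0
  col β: 1·-2 + -1·-2 + 0·4 = 0
  col γ: 1·0 + 0·-3 + -1·0 + 0·2 = 0

y = (p0:1, p1:0, p2:0, p3:-1, p4:0, p5:0, p6:0, p7:0)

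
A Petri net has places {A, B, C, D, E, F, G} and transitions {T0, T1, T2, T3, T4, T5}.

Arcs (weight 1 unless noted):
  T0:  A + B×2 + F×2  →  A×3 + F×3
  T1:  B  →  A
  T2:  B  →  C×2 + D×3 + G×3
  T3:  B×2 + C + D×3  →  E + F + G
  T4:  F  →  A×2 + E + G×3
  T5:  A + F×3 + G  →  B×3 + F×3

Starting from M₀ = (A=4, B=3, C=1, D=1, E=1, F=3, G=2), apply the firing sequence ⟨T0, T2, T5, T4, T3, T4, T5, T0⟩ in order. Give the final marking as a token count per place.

step 1: fire T0:  (A=4, B=3, C=1, D=1, E=1, F=3, G=2) → (A=6, B=1, C=1, D=1, E=1, F=4, G=2)
step 2: fire T2:  (A=6, B=1, C=1, D=1, E=1, F=4, G=2) → (A=6, B=0, C=3, D=4, E=1, F=4, G=5)
step 3: fire T5:  (A=6, B=0, C=3, D=4, E=1, F=4, G=5) → (A=5, B=3, C=3, D=4, E=1, F=4, G=4)
step 4: fire T4:  (A=5, B=3, C=3, D=4, E=1, F=4, G=4) → (A=7, B=3, C=3, D=4, E=2, F=3, G=7)
step 5: fire T3:  (A=7, B=3, C=3, D=4, E=2, F=3, G=7) → (A=7, B=1, C=2, D=1, E=3, F=4, G=8)
step 6: fire T4:  (A=7, B=1, C=2, D=1, E=3, F=4, G=8) → (A=9, B=1, C=2, D=1, E=4, F=3, G=11)
step 7: fire T5:  (A=9, B=1, C=2, D=1, E=4, F=3, G=11) → (A=8, B=4, C=2, D=1, E=4, F=3, G=10)
step 8: fire T0:  (A=8, B=4, C=2, D=1, E=4, F=3, G=10) → (A=10, B=2, C=2, D=1, E=4, F=4, G=10)

(A=10, B=2, C=2, D=1, E=4, F=4, G=10)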